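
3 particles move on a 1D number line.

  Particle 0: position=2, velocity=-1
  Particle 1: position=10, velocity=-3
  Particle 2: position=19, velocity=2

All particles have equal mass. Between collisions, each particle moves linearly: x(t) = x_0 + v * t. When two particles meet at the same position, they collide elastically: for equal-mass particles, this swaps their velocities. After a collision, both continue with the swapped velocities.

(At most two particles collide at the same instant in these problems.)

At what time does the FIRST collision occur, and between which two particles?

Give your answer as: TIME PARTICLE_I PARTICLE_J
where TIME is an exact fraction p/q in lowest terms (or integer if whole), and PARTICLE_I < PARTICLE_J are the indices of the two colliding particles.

Answer: 4 0 1

Derivation:
Pair (0,1): pos 2,10 vel -1,-3 -> gap=8, closing at 2/unit, collide at t=4
Pair (1,2): pos 10,19 vel -3,2 -> not approaching (rel speed -5 <= 0)
Earliest collision: t=4 between 0 and 1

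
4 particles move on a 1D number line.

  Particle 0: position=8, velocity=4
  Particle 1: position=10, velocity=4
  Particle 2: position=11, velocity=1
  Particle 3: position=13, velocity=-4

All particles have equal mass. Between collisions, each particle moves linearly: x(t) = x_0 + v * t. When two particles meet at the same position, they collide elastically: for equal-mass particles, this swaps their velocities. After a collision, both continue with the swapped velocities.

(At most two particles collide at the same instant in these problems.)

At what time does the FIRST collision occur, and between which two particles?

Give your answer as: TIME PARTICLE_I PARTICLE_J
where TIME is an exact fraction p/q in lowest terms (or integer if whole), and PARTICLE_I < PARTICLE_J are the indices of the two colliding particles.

Pair (0,1): pos 8,10 vel 4,4 -> not approaching (rel speed 0 <= 0)
Pair (1,2): pos 10,11 vel 4,1 -> gap=1, closing at 3/unit, collide at t=1/3
Pair (2,3): pos 11,13 vel 1,-4 -> gap=2, closing at 5/unit, collide at t=2/5
Earliest collision: t=1/3 between 1 and 2

Answer: 1/3 1 2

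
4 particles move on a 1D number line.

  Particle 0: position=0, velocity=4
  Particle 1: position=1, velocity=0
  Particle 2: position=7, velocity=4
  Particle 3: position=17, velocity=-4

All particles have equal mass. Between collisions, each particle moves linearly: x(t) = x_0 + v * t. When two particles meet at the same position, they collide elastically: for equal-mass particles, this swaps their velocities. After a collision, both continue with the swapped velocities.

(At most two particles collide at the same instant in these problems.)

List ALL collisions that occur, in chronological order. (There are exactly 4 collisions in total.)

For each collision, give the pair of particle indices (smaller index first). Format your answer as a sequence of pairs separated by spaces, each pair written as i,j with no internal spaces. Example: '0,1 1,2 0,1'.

Collision at t=1/4: particles 0 and 1 swap velocities; positions: p0=1 p1=1 p2=8 p3=16; velocities now: v0=0 v1=4 v2=4 v3=-4
Collision at t=5/4: particles 2 and 3 swap velocities; positions: p0=1 p1=5 p2=12 p3=12; velocities now: v0=0 v1=4 v2=-4 v3=4
Collision at t=17/8: particles 1 and 2 swap velocities; positions: p0=1 p1=17/2 p2=17/2 p3=31/2; velocities now: v0=0 v1=-4 v2=4 v3=4
Collision at t=4: particles 0 and 1 swap velocities; positions: p0=1 p1=1 p2=16 p3=23; velocities now: v0=-4 v1=0 v2=4 v3=4

Answer: 0,1 2,3 1,2 0,1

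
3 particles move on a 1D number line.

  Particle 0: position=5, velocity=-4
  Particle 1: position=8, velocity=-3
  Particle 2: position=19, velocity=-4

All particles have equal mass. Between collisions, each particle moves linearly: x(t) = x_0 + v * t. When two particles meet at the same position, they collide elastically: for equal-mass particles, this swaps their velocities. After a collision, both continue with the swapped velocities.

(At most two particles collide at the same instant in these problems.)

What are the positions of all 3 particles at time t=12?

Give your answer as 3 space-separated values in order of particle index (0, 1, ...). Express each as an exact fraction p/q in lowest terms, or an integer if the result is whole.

Collision at t=11: particles 1 and 2 swap velocities; positions: p0=-39 p1=-25 p2=-25; velocities now: v0=-4 v1=-4 v2=-3
Advance to t=12 (no further collisions before then); velocities: v0=-4 v1=-4 v2=-3; positions = -43 -29 -28

Answer: -43 -29 -28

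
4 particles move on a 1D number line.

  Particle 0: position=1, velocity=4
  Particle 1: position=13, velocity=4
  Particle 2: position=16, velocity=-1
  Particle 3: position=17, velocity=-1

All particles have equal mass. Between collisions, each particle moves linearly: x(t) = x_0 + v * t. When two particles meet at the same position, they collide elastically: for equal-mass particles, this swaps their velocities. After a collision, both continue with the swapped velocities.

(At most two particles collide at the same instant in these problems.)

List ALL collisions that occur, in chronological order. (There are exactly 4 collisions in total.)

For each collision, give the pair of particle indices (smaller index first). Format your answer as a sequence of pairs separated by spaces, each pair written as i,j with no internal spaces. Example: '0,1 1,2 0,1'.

Collision at t=3/5: particles 1 and 2 swap velocities; positions: p0=17/5 p1=77/5 p2=77/5 p3=82/5; velocities now: v0=4 v1=-1 v2=4 v3=-1
Collision at t=4/5: particles 2 and 3 swap velocities; positions: p0=21/5 p1=76/5 p2=81/5 p3=81/5; velocities now: v0=4 v1=-1 v2=-1 v3=4
Collision at t=3: particles 0 and 1 swap velocities; positions: p0=13 p1=13 p2=14 p3=25; velocities now: v0=-1 v1=4 v2=-1 v3=4
Collision at t=16/5: particles 1 and 2 swap velocities; positions: p0=64/5 p1=69/5 p2=69/5 p3=129/5; velocities now: v0=-1 v1=-1 v2=4 v3=4

Answer: 1,2 2,3 0,1 1,2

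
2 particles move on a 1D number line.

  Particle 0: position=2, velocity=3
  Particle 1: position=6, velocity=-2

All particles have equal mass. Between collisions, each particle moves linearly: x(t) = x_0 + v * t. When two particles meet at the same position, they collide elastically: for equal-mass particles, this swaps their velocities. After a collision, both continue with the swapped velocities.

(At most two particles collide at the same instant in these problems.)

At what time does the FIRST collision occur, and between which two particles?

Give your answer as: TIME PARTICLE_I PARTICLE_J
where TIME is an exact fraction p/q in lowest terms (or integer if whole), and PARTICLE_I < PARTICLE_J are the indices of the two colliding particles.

Pair (0,1): pos 2,6 vel 3,-2 -> gap=4, closing at 5/unit, collide at t=4/5
Earliest collision: t=4/5 between 0 and 1

Answer: 4/5 0 1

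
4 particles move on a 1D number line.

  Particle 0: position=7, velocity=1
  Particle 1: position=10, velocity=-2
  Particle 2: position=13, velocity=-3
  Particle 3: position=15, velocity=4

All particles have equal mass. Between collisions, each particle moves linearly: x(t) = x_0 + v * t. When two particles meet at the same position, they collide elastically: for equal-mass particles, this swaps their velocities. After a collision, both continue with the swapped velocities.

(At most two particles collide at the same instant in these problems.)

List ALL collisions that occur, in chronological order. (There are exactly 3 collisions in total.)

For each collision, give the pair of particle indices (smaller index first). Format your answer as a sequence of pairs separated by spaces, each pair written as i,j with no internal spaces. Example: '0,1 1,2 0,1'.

Answer: 0,1 1,2 0,1

Derivation:
Collision at t=1: particles 0 and 1 swap velocities; positions: p0=8 p1=8 p2=10 p3=19; velocities now: v0=-2 v1=1 v2=-3 v3=4
Collision at t=3/2: particles 1 and 2 swap velocities; positions: p0=7 p1=17/2 p2=17/2 p3=21; velocities now: v0=-2 v1=-3 v2=1 v3=4
Collision at t=3: particles 0 and 1 swap velocities; positions: p0=4 p1=4 p2=10 p3=27; velocities now: v0=-3 v1=-2 v2=1 v3=4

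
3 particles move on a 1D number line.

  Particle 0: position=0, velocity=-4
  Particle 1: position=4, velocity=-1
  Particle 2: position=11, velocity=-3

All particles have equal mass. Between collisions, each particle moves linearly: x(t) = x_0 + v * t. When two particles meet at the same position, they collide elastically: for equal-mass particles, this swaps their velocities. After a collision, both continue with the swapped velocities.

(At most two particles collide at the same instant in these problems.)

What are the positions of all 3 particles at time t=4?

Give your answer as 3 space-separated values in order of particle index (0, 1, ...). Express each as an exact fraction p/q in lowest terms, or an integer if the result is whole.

Answer: -16 -1 0

Derivation:
Collision at t=7/2: particles 1 and 2 swap velocities; positions: p0=-14 p1=1/2 p2=1/2; velocities now: v0=-4 v1=-3 v2=-1
Advance to t=4 (no further collisions before then); velocities: v0=-4 v1=-3 v2=-1; positions = -16 -1 0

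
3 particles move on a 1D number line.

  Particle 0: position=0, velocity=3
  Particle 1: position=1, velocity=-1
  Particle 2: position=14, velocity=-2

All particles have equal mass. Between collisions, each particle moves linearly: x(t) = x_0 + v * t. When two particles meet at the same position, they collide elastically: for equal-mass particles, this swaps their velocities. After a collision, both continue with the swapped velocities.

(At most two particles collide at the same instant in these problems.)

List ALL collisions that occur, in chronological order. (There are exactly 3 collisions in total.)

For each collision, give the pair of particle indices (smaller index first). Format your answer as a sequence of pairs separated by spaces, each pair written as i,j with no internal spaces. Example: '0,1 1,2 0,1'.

Answer: 0,1 1,2 0,1

Derivation:
Collision at t=1/4: particles 0 and 1 swap velocities; positions: p0=3/4 p1=3/4 p2=27/2; velocities now: v0=-1 v1=3 v2=-2
Collision at t=14/5: particles 1 and 2 swap velocities; positions: p0=-9/5 p1=42/5 p2=42/5; velocities now: v0=-1 v1=-2 v2=3
Collision at t=13: particles 0 and 1 swap velocities; positions: p0=-12 p1=-12 p2=39; velocities now: v0=-2 v1=-1 v2=3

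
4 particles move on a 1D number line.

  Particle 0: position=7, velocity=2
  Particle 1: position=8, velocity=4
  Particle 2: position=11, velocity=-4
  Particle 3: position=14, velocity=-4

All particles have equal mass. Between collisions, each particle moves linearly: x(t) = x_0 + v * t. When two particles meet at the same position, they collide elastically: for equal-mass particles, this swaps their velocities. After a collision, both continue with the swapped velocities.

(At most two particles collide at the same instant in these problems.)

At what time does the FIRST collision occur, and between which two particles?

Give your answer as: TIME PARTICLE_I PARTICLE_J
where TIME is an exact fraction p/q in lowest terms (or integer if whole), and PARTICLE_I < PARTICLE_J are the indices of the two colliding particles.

Answer: 3/8 1 2

Derivation:
Pair (0,1): pos 7,8 vel 2,4 -> not approaching (rel speed -2 <= 0)
Pair (1,2): pos 8,11 vel 4,-4 -> gap=3, closing at 8/unit, collide at t=3/8
Pair (2,3): pos 11,14 vel -4,-4 -> not approaching (rel speed 0 <= 0)
Earliest collision: t=3/8 between 1 and 2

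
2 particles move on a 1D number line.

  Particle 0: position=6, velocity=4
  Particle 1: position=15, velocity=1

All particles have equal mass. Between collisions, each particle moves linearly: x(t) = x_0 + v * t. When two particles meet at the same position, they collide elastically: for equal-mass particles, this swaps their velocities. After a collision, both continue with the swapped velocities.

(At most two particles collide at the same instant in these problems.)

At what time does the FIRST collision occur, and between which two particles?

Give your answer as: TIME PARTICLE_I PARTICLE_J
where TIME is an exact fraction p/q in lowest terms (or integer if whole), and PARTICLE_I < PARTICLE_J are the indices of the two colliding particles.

Answer: 3 0 1

Derivation:
Pair (0,1): pos 6,15 vel 4,1 -> gap=9, closing at 3/unit, collide at t=3
Earliest collision: t=3 between 0 and 1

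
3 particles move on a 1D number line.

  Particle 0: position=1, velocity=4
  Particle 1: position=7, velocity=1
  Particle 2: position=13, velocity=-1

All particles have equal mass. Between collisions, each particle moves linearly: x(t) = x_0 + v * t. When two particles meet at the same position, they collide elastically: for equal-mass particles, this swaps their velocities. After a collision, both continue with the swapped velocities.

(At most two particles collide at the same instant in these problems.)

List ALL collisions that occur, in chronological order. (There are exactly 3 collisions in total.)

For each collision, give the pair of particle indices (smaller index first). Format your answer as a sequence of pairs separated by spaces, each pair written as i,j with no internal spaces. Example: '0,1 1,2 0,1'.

Answer: 0,1 1,2 0,1

Derivation:
Collision at t=2: particles 0 and 1 swap velocities; positions: p0=9 p1=9 p2=11; velocities now: v0=1 v1=4 v2=-1
Collision at t=12/5: particles 1 and 2 swap velocities; positions: p0=47/5 p1=53/5 p2=53/5; velocities now: v0=1 v1=-1 v2=4
Collision at t=3: particles 0 and 1 swap velocities; positions: p0=10 p1=10 p2=13; velocities now: v0=-1 v1=1 v2=4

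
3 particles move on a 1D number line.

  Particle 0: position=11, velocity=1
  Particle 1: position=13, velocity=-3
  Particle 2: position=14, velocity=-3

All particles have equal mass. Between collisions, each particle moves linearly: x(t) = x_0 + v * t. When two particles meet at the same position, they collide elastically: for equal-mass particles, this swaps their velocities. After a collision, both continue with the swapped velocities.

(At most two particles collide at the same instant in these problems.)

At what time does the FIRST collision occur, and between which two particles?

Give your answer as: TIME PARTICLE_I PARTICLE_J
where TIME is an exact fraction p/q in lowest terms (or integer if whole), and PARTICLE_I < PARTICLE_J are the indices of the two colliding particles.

Pair (0,1): pos 11,13 vel 1,-3 -> gap=2, closing at 4/unit, collide at t=1/2
Pair (1,2): pos 13,14 vel -3,-3 -> not approaching (rel speed 0 <= 0)
Earliest collision: t=1/2 between 0 and 1

Answer: 1/2 0 1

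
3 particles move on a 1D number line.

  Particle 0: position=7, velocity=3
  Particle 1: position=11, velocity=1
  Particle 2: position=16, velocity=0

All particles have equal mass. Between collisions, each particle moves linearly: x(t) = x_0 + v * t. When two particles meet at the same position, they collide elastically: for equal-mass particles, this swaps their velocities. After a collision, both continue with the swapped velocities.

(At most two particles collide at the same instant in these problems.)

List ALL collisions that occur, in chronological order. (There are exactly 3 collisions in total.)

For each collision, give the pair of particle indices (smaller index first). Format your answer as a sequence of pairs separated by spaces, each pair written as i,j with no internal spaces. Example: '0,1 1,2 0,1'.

Collision at t=2: particles 0 and 1 swap velocities; positions: p0=13 p1=13 p2=16; velocities now: v0=1 v1=3 v2=0
Collision at t=3: particles 1 and 2 swap velocities; positions: p0=14 p1=16 p2=16; velocities now: v0=1 v1=0 v2=3
Collision at t=5: particles 0 and 1 swap velocities; positions: p0=16 p1=16 p2=22; velocities now: v0=0 v1=1 v2=3

Answer: 0,1 1,2 0,1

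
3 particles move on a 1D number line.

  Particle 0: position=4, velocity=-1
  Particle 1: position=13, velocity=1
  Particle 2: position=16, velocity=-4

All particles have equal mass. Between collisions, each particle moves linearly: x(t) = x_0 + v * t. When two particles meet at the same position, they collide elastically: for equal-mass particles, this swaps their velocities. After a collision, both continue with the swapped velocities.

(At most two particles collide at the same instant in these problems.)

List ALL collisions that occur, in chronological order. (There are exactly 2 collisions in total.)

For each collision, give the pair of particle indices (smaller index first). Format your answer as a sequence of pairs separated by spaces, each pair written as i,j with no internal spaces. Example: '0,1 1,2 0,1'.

Collision at t=3/5: particles 1 and 2 swap velocities; positions: p0=17/5 p1=68/5 p2=68/5; velocities now: v0=-1 v1=-4 v2=1
Collision at t=4: particles 0 and 1 swap velocities; positions: p0=0 p1=0 p2=17; velocities now: v0=-4 v1=-1 v2=1

Answer: 1,2 0,1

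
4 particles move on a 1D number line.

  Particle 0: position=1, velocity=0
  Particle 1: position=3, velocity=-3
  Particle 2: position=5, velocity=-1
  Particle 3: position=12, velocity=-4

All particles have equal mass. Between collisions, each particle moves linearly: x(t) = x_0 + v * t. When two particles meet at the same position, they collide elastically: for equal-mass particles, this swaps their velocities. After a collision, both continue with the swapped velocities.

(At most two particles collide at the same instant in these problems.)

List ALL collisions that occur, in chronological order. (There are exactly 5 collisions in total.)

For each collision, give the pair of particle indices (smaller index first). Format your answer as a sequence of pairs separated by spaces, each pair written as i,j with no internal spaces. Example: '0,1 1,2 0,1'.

Answer: 0,1 2,3 1,2 2,3 0,1

Derivation:
Collision at t=2/3: particles 0 and 1 swap velocities; positions: p0=1 p1=1 p2=13/3 p3=28/3; velocities now: v0=-3 v1=0 v2=-1 v3=-4
Collision at t=7/3: particles 2 and 3 swap velocities; positions: p0=-4 p1=1 p2=8/3 p3=8/3; velocities now: v0=-3 v1=0 v2=-4 v3=-1
Collision at t=11/4: particles 1 and 2 swap velocities; positions: p0=-21/4 p1=1 p2=1 p3=9/4; velocities now: v0=-3 v1=-4 v2=0 v3=-1
Collision at t=4: particles 2 and 3 swap velocities; positions: p0=-9 p1=-4 p2=1 p3=1; velocities now: v0=-3 v1=-4 v2=-1 v3=0
Collision at t=9: particles 0 and 1 swap velocities; positions: p0=-24 p1=-24 p2=-4 p3=1; velocities now: v0=-4 v1=-3 v2=-1 v3=0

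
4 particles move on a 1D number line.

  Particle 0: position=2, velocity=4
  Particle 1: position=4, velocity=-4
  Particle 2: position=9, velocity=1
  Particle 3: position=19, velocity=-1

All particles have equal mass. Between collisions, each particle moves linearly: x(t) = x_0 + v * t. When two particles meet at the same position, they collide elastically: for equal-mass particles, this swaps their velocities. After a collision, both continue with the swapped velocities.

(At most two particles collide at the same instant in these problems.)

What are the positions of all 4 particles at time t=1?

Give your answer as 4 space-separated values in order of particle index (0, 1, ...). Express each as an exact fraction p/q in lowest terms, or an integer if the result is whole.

Collision at t=1/4: particles 0 and 1 swap velocities; positions: p0=3 p1=3 p2=37/4 p3=75/4; velocities now: v0=-4 v1=4 v2=1 v3=-1
Advance to t=1 (no further collisions before then); velocities: v0=-4 v1=4 v2=1 v3=-1; positions = 0 6 10 18

Answer: 0 6 10 18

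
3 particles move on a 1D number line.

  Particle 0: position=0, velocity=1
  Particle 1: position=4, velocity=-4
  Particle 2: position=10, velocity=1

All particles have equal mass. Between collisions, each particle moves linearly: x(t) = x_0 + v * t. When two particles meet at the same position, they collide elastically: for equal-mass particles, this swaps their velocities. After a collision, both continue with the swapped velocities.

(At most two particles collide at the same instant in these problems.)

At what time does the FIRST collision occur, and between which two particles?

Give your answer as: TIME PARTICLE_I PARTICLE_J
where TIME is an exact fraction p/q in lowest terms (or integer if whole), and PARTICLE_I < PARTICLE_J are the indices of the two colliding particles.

Answer: 4/5 0 1

Derivation:
Pair (0,1): pos 0,4 vel 1,-4 -> gap=4, closing at 5/unit, collide at t=4/5
Pair (1,2): pos 4,10 vel -4,1 -> not approaching (rel speed -5 <= 0)
Earliest collision: t=4/5 between 0 and 1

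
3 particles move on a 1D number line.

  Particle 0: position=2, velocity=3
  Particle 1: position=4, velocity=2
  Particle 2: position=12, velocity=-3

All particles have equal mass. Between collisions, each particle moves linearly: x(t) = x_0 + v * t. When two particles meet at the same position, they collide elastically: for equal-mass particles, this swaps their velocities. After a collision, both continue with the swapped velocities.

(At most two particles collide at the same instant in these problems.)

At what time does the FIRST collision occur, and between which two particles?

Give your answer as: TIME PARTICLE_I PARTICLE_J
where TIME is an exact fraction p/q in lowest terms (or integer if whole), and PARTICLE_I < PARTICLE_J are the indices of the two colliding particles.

Answer: 8/5 1 2

Derivation:
Pair (0,1): pos 2,4 vel 3,2 -> gap=2, closing at 1/unit, collide at t=2
Pair (1,2): pos 4,12 vel 2,-3 -> gap=8, closing at 5/unit, collide at t=8/5
Earliest collision: t=8/5 between 1 and 2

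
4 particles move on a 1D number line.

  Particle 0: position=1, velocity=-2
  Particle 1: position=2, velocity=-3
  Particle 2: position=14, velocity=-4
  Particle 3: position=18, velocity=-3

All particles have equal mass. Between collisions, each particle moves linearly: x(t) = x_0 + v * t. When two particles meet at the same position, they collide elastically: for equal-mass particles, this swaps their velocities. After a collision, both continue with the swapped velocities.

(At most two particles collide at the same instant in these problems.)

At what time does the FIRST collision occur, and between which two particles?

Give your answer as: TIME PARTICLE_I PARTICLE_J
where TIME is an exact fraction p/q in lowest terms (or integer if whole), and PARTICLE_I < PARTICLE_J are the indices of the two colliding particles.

Answer: 1 0 1

Derivation:
Pair (0,1): pos 1,2 vel -2,-3 -> gap=1, closing at 1/unit, collide at t=1
Pair (1,2): pos 2,14 vel -3,-4 -> gap=12, closing at 1/unit, collide at t=12
Pair (2,3): pos 14,18 vel -4,-3 -> not approaching (rel speed -1 <= 0)
Earliest collision: t=1 between 0 and 1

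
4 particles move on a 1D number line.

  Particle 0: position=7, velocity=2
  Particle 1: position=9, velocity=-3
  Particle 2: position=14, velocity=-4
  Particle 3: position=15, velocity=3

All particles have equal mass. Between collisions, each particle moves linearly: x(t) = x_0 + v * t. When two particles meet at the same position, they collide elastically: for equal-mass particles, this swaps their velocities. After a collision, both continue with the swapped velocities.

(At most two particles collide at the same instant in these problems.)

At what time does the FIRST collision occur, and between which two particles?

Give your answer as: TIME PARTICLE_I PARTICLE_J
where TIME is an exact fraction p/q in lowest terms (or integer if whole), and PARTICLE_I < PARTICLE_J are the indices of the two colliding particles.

Pair (0,1): pos 7,9 vel 2,-3 -> gap=2, closing at 5/unit, collide at t=2/5
Pair (1,2): pos 9,14 vel -3,-4 -> gap=5, closing at 1/unit, collide at t=5
Pair (2,3): pos 14,15 vel -4,3 -> not approaching (rel speed -7 <= 0)
Earliest collision: t=2/5 between 0 and 1

Answer: 2/5 0 1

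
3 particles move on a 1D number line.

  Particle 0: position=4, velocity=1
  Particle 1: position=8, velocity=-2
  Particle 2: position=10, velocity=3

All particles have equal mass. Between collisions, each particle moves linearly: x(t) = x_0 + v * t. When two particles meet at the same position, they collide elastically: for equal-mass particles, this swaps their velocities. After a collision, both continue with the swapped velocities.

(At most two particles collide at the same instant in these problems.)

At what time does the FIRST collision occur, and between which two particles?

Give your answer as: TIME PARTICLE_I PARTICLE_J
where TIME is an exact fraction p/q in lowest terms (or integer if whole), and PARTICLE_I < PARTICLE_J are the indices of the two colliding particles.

Pair (0,1): pos 4,8 vel 1,-2 -> gap=4, closing at 3/unit, collide at t=4/3
Pair (1,2): pos 8,10 vel -2,3 -> not approaching (rel speed -5 <= 0)
Earliest collision: t=4/3 between 0 and 1

Answer: 4/3 0 1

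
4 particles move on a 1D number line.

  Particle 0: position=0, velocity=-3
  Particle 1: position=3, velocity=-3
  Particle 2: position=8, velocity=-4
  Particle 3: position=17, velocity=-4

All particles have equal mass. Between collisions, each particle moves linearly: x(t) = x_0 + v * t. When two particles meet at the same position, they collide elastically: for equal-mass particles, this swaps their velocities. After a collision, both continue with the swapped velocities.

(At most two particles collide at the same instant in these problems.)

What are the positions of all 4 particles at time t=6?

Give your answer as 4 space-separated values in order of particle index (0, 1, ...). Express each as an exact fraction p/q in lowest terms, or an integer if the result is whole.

Collision at t=5: particles 1 and 2 swap velocities; positions: p0=-15 p1=-12 p2=-12 p3=-3; velocities now: v0=-3 v1=-4 v2=-3 v3=-4
Advance to t=6 (no further collisions before then); velocities: v0=-3 v1=-4 v2=-3 v3=-4; positions = -18 -16 -15 -7

Answer: -18 -16 -15 -7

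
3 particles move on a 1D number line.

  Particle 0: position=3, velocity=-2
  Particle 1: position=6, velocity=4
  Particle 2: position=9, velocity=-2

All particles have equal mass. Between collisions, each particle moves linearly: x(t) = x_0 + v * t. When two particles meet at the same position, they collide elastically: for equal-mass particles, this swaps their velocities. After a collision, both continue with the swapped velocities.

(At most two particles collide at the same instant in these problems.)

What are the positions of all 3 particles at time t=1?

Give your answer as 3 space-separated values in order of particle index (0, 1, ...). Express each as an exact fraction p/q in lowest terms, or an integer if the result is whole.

Answer: 1 7 10

Derivation:
Collision at t=1/2: particles 1 and 2 swap velocities; positions: p0=2 p1=8 p2=8; velocities now: v0=-2 v1=-2 v2=4
Advance to t=1 (no further collisions before then); velocities: v0=-2 v1=-2 v2=4; positions = 1 7 10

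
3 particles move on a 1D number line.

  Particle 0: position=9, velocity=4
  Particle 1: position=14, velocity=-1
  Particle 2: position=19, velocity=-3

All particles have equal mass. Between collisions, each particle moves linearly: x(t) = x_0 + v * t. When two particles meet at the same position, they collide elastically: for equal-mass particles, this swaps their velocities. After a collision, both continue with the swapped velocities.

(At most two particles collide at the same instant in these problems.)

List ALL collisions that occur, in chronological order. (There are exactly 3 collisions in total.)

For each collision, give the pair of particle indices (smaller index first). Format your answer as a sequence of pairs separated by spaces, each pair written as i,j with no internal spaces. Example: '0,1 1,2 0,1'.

Collision at t=1: particles 0 and 1 swap velocities; positions: p0=13 p1=13 p2=16; velocities now: v0=-1 v1=4 v2=-3
Collision at t=10/7: particles 1 and 2 swap velocities; positions: p0=88/7 p1=103/7 p2=103/7; velocities now: v0=-1 v1=-3 v2=4
Collision at t=5/2: particles 0 and 1 swap velocities; positions: p0=23/2 p1=23/2 p2=19; velocities now: v0=-3 v1=-1 v2=4

Answer: 0,1 1,2 0,1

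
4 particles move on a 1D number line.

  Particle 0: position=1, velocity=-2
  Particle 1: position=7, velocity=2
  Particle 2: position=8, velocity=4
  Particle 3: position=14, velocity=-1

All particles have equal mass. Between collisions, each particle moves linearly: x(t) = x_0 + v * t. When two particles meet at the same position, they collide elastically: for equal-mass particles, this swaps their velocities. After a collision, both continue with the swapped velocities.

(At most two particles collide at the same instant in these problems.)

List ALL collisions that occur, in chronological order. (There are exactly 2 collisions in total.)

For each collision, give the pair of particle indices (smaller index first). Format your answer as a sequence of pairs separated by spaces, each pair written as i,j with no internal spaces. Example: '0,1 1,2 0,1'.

Collision at t=6/5: particles 2 and 3 swap velocities; positions: p0=-7/5 p1=47/5 p2=64/5 p3=64/5; velocities now: v0=-2 v1=2 v2=-1 v3=4
Collision at t=7/3: particles 1 and 2 swap velocities; positions: p0=-11/3 p1=35/3 p2=35/3 p3=52/3; velocities now: v0=-2 v1=-1 v2=2 v3=4

Answer: 2,3 1,2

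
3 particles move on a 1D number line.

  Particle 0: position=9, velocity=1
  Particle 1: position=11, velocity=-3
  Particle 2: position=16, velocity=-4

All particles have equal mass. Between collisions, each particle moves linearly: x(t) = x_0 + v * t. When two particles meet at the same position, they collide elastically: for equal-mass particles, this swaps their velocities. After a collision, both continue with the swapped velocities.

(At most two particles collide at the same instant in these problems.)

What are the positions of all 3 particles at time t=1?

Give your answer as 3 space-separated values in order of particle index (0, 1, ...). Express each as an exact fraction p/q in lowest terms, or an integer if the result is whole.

Collision at t=1/2: particles 0 and 1 swap velocities; positions: p0=19/2 p1=19/2 p2=14; velocities now: v0=-3 v1=1 v2=-4
Advance to t=1 (no further collisions before then); velocities: v0=-3 v1=1 v2=-4; positions = 8 10 12

Answer: 8 10 12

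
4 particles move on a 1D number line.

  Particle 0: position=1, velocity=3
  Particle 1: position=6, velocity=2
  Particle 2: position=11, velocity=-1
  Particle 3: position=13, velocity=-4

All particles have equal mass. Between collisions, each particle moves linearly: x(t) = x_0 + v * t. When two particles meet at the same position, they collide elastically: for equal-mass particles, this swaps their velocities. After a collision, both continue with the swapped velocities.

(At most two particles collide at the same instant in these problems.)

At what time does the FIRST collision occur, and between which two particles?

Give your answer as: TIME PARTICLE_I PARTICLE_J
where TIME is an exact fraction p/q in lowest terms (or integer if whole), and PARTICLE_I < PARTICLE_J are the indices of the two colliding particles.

Answer: 2/3 2 3

Derivation:
Pair (0,1): pos 1,6 vel 3,2 -> gap=5, closing at 1/unit, collide at t=5
Pair (1,2): pos 6,11 vel 2,-1 -> gap=5, closing at 3/unit, collide at t=5/3
Pair (2,3): pos 11,13 vel -1,-4 -> gap=2, closing at 3/unit, collide at t=2/3
Earliest collision: t=2/3 between 2 and 3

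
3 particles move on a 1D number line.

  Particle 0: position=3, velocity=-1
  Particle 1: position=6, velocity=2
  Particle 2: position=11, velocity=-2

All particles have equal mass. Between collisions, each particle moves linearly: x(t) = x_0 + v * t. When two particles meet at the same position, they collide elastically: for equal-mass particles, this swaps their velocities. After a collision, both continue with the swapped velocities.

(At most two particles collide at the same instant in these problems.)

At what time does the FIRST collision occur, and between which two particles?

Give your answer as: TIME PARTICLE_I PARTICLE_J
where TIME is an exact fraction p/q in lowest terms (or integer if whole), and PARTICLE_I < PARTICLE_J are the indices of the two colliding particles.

Answer: 5/4 1 2

Derivation:
Pair (0,1): pos 3,6 vel -1,2 -> not approaching (rel speed -3 <= 0)
Pair (1,2): pos 6,11 vel 2,-2 -> gap=5, closing at 4/unit, collide at t=5/4
Earliest collision: t=5/4 between 1 and 2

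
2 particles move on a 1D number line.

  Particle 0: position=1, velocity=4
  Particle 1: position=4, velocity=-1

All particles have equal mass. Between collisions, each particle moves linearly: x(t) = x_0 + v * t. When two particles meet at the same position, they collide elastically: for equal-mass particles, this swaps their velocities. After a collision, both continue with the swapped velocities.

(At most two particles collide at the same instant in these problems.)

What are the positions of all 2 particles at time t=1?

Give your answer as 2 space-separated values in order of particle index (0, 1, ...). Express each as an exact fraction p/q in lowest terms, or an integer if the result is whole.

Answer: 3 5

Derivation:
Collision at t=3/5: particles 0 and 1 swap velocities; positions: p0=17/5 p1=17/5; velocities now: v0=-1 v1=4
Advance to t=1 (no further collisions before then); velocities: v0=-1 v1=4; positions = 3 5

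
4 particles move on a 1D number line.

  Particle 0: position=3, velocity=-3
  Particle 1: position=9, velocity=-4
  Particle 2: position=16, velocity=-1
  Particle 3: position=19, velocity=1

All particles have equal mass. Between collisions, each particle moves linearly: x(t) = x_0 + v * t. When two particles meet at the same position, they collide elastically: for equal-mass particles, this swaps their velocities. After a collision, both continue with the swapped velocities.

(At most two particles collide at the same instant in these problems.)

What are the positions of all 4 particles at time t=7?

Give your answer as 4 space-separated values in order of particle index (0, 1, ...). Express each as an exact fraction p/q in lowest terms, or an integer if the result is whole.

Collision at t=6: particles 0 and 1 swap velocities; positions: p0=-15 p1=-15 p2=10 p3=25; velocities now: v0=-4 v1=-3 v2=-1 v3=1
Advance to t=7 (no further collisions before then); velocities: v0=-4 v1=-3 v2=-1 v3=1; positions = -19 -18 9 26

Answer: -19 -18 9 26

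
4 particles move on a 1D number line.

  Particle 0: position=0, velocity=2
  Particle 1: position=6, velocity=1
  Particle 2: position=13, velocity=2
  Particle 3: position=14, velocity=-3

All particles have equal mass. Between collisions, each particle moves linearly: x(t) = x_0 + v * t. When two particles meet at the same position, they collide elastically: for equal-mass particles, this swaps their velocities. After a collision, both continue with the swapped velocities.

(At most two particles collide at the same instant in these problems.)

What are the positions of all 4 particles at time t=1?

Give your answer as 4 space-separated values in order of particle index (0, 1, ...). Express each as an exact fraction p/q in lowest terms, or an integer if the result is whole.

Collision at t=1/5: particles 2 and 3 swap velocities; positions: p0=2/5 p1=31/5 p2=67/5 p3=67/5; velocities now: v0=2 v1=1 v2=-3 v3=2
Advance to t=1 (no further collisions before then); velocities: v0=2 v1=1 v2=-3 v3=2; positions = 2 7 11 15

Answer: 2 7 11 15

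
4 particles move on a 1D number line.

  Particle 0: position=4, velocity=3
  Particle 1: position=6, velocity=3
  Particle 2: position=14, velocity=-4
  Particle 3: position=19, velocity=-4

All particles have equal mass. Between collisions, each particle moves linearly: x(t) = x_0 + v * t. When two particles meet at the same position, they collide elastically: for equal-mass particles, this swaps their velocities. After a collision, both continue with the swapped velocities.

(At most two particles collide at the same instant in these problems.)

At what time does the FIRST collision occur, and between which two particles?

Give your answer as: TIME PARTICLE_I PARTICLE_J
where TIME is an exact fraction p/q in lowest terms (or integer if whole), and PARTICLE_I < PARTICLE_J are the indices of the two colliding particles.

Answer: 8/7 1 2

Derivation:
Pair (0,1): pos 4,6 vel 3,3 -> not approaching (rel speed 0 <= 0)
Pair (1,2): pos 6,14 vel 3,-4 -> gap=8, closing at 7/unit, collide at t=8/7
Pair (2,3): pos 14,19 vel -4,-4 -> not approaching (rel speed 0 <= 0)
Earliest collision: t=8/7 between 1 and 2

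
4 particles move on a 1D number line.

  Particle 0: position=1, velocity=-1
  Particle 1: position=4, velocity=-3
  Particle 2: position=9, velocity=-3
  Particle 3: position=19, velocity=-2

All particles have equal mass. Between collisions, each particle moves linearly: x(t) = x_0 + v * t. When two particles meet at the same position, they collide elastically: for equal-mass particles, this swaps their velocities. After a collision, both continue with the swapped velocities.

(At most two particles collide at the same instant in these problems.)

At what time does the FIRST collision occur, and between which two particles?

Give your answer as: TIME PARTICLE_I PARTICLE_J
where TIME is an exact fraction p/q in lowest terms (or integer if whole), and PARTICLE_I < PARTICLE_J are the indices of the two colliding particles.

Answer: 3/2 0 1

Derivation:
Pair (0,1): pos 1,4 vel -1,-3 -> gap=3, closing at 2/unit, collide at t=3/2
Pair (1,2): pos 4,9 vel -3,-3 -> not approaching (rel speed 0 <= 0)
Pair (2,3): pos 9,19 vel -3,-2 -> not approaching (rel speed -1 <= 0)
Earliest collision: t=3/2 between 0 and 1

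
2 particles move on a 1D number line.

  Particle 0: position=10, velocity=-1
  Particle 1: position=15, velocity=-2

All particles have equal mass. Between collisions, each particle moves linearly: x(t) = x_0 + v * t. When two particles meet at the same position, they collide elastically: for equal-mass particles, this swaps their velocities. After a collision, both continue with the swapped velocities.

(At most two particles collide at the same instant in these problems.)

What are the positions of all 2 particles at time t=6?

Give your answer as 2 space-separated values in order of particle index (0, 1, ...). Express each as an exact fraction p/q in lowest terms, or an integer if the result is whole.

Collision at t=5: particles 0 and 1 swap velocities; positions: p0=5 p1=5; velocities now: v0=-2 v1=-1
Advance to t=6 (no further collisions before then); velocities: v0=-2 v1=-1; positions = 3 4

Answer: 3 4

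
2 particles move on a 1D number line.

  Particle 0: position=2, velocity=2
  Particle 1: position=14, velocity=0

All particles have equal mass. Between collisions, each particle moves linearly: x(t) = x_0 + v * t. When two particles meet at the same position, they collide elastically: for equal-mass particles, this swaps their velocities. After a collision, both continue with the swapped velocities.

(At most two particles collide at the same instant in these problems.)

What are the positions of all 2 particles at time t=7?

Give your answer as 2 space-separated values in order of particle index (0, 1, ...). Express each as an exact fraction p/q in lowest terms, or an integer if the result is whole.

Answer: 14 16

Derivation:
Collision at t=6: particles 0 and 1 swap velocities; positions: p0=14 p1=14; velocities now: v0=0 v1=2
Advance to t=7 (no further collisions before then); velocities: v0=0 v1=2; positions = 14 16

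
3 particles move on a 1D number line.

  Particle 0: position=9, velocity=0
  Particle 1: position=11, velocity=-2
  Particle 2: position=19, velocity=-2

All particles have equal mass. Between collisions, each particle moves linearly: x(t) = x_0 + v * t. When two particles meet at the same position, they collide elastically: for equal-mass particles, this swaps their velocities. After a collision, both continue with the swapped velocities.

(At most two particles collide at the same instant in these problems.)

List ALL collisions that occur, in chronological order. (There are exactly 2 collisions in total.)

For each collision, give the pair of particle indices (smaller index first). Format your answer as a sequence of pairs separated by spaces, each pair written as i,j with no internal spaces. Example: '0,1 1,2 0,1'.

Collision at t=1: particles 0 and 1 swap velocities; positions: p0=9 p1=9 p2=17; velocities now: v0=-2 v1=0 v2=-2
Collision at t=5: particles 1 and 2 swap velocities; positions: p0=1 p1=9 p2=9; velocities now: v0=-2 v1=-2 v2=0

Answer: 0,1 1,2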